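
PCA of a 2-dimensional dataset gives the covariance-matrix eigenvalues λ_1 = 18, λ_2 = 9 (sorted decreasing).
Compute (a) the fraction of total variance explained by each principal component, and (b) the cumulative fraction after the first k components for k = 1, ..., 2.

Step 1 — total variance = trace(Sigma) = Σ λ_i = 18 + 9 = 27.

Step 2 — fraction explained by component i = λ_i / Σ λ:
  PC1: 18/27 = 0.6667
  PC2: 9/27 = 0.3333

Step 3 — cumulative fraction after k components = (λ_1 + ... + λ_k) / Σ λ:
  k = 1: 18/27 = 0.6667
  k = 2: (18 + 9)/27 = 27/27 = 1

Summary (fraction, with percent):

explained: PC1 0.6667 (66.67%), PC2 0.3333 (33.33%);  cumulative: 0.6667, 1


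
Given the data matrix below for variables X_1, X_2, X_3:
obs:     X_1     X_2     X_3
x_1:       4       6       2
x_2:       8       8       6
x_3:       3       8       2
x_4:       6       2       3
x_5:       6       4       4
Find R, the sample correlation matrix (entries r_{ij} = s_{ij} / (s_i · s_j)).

Step 1 — column means:
  mean(X_1) = (4 + 8 + 3 + 6 + 6) / 5 = 27/5 = 5.4
  mean(X_2) = (6 + 8 + 8 + 2 + 4) / 5 = 28/5 = 5.6
  mean(X_3) = (2 + 6 + 2 + 3 + 4) / 5 = 17/5 = 3.4

Step 2 — sample variances and covariances s[i,j] = (1/(n-1)) · Σ_k (x_{k,i} - mean_i) · (x_{k,j} - mean_j), with n-1 = 4:
  s[X_1,X_1] = ((-1.4)·(-1.4) + (2.6)·(2.6) + (-2.4)·(-2.4) + (0.6)·(0.6) + (0.6)·(0.6)) / 4 = 15.2/4 = 3.8
  s[X_1,X_2] = ((-1.4)·(0.4) + (2.6)·(2.4) + (-2.4)·(2.4) + (0.6)·(-3.6) + (0.6)·(-1.6)) / 4 = -3.2/4 = -0.8
  s[X_1,X_3] = ((-1.4)·(-1.4) + (2.6)·(2.6) + (-2.4)·(-1.4) + (0.6)·(-0.4) + (0.6)·(0.6)) / 4 = 12.2/4 = 3.05
  s[X_2,X_2] = ((0.4)·(0.4) + (2.4)·(2.4) + (2.4)·(2.4) + (-3.6)·(-3.6) + (-1.6)·(-1.6)) / 4 = 27.2/4 = 6.8
  s[X_2,X_3] = ((0.4)·(-1.4) + (2.4)·(2.6) + (2.4)·(-1.4) + (-3.6)·(-0.4) + (-1.6)·(0.6)) / 4 = 2.8/4 = 0.7
  s[X_3,X_3] = ((-1.4)·(-1.4) + (2.6)·(2.6) + (-1.4)·(-1.4) + (-0.4)·(-0.4) + (0.6)·(0.6)) / 4 = 11.2/4 = 2.8
  Sample standard deviations s_i = √(s[i,i]):
  s(X_1) = √(3.8) = 1.9494
  s(X_2) = √(6.8) = 2.6077
  s(X_3) = √(2.8) = 1.6733

Step 3 — r_{ij} = s_{ij} / (s_i · s_j):
  r[X_1,X_1] = 1 (diagonal).
  r[X_1,X_2] = -0.8 / (1.9494 · 2.6077) = -0.8 / 5.0833 = -0.1574
  r[X_1,X_3] = 3.05 / (1.9494 · 1.6733) = 3.05 / 3.2619 = 0.935
  r[X_2,X_2] = 1 (diagonal).
  r[X_2,X_3] = 0.7 / (2.6077 · 1.6733) = 0.7 / 4.3635 = 0.1604
  r[X_3,X_3] = 1 (diagonal).

R is symmetric with unit diagonal. Assembling:

R = [[1, -0.1574, 0.935],
 [-0.1574, 1, 0.1604],
 [0.935, 0.1604, 1]]


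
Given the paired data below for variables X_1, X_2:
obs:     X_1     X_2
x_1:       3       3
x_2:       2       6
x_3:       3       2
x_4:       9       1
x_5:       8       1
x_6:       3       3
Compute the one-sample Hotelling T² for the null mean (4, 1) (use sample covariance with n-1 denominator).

Step 1 — sample mean vector:
  mean(X_1) = (3 + 2 + 3 + 9 + 8 + 3) / 6 = 28/6 = 4.6667
  mean(X_2) = (3 + 6 + 2 + 1 + 1 + 3) / 6 = 16/6 = 2.6667
  x̄ = (4.6667, 2.6667),  deviation x̄ - mu_0 = (4.6667, 2.6667) - (4, 1) = (0.6667, 1.6667).

Step 2 — sample covariance matrix, S[i,j] = (1/(n-1)) · Σ_k (x_{k,i} - mean_i) · (x_{k,j} - mean_j), divisor n-1 = 5:
  S[X_1,X_1] = ((-1.6667)·(-1.6667) + (-2.6667)·(-2.6667) + (-1.6667)·(-1.6667) + (4.3333)·(4.3333) + (3.3333)·(3.3333) + (-1.6667)·(-1.6667)) / 5 = 45.3333/5 = 9.0667
  S[X_1,X_2] = ((-1.6667)·(0.3333) + (-2.6667)·(3.3333) + (-1.6667)·(-0.6667) + (4.3333)·(-1.6667) + (3.3333)·(-1.6667) + (-1.6667)·(0.3333)) / 5 = -21.6667/5 = -4.3333
  S[X_2,X_2] = ((0.3333)·(0.3333) + (3.3333)·(3.3333) + (-0.6667)·(-0.6667) + (-1.6667)·(-1.6667) + (-1.6667)·(-1.6667) + (0.3333)·(0.3333)) / 5 = 17.3333/5 = 3.4667
  S = [[9.0667, -4.3333],
 [-4.3333, 3.4667]].

Step 3 — invert S. det(S) = 9.0667·3.4667 - (-4.3333)² = 12.6533.
  S^{-1} = (1/det) · [[d, -b], [-b, a]] = [[0.274, 0.3425],
 [0.3425, 0.7165]].

Step 4 — quadratic form (x̄ - mu_0)^T · S^{-1} · (x̄ - mu_0):
  S^{-1} · (x̄ - mu_0) = (0.7534, 1.4226),
  (x̄ - mu_0)^T · [...] = (0.6667)·(0.7534) + (1.6667)·(1.4226) = 2.8732.

Step 5 — scale by n: T² = 6 · 2.8732 = 17.2392.

T² ≈ 17.2392


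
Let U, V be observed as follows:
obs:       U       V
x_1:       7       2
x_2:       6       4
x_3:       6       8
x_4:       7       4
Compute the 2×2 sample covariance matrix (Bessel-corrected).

Step 1 — column means:
  mean(U) = (7 + 6 + 6 + 7) / 4 = 26/4 = 6.5
  mean(V) = (2 + 4 + 8 + 4) / 4 = 18/4 = 4.5

Step 2 — sample covariance S[i,j] = (1/(n-1)) · Σ_k (x_{k,i} - mean_i) · (x_{k,j} - mean_j), with n-1 = 3.
  S[U,U] = ((0.5)·(0.5) + (-0.5)·(-0.5) + (-0.5)·(-0.5) + (0.5)·(0.5)) / 3 = 1/3 = 0.3333
  S[U,V] = ((0.5)·(-2.5) + (-0.5)·(-0.5) + (-0.5)·(3.5) + (0.5)·(-0.5)) / 3 = -3/3 = -1
  S[V,V] = ((-2.5)·(-2.5) + (-0.5)·(-0.5) + (3.5)·(3.5) + (-0.5)·(-0.5)) / 3 = 19/3 = 6.3333

S is symmetric (S[j,i] = S[i,j]). Assembling:

S = [[0.3333, -1],
 [-1, 6.3333]]


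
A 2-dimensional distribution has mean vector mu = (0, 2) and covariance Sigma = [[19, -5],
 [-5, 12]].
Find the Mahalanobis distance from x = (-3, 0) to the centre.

Step 1 — centre the observation: (x - mu) = (-3, -2).

Step 2 — invert Sigma. det(Sigma) = 19·12 - (-5)² = 203.
  Sigma^{-1} = (1/det) · [[d, -b], [-b, a]] = [[0.0591, 0.0246],
 [0.0246, 0.0936]].

Step 3 — form the quadratic (x - mu)^T · Sigma^{-1} · (x - mu):
  Sigma^{-1} · (x - mu) = (-0.2266, -0.2611).
  (x - mu)^T · [Sigma^{-1} · (x - mu)] = (-3)·(-0.2266) + (-2)·(-0.2611) = 1.202.

Step 4 — take square root: d = √(1.202) ≈ 1.0963.

d(x, mu) = √(1.202) ≈ 1.0963


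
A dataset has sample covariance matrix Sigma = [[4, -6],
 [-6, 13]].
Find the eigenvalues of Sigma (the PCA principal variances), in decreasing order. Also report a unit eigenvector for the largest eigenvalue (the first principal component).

Step 1 — characteristic polynomial of 2×2 Sigma:
  det(Sigma - λI) = λ² - trace · λ + det = 0.
  trace = 4 + 13 = 17, det = 4·13 - (-6)² = 16.
Step 2 — discriminant:
  Δ = trace² - 4·det = 289 - 64 = 225.
Step 3 — eigenvalues:
  λ = (trace ± √Δ)/2 = (17 ± 15)/2,
  λ_1 = 16,  λ_2 = 1.

Step 4 — unit eigenvector for λ_1: solve (Sigma - λ_1 I)v = 0. First row:
  (4 - 16)·v_x + (-6)·v_y = 0, i.e. (-12)·v_x + (-6)·v_y = 0,
  so v ∝ (b, λ_1 - a) = (-6, 12); multiply by -1 so the first entry is positive: u = (6, -12).
  ||u|| = √((6)² + (-12)²) = √(180) ≈ 13.4164,
  v_1 = u/||u|| ≈ (0.4472, -0.8944) (||v_1|| = 1).

λ_1 = 16,  λ_2 = 1;  v_1 ≈ (0.4472, -0.8944)


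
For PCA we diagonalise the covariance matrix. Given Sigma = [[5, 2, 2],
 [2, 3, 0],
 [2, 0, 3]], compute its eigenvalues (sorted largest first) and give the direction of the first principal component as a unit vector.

Step 1 — characteristic polynomial p(λ) = det(λI - Sigma) = λ³ - tr·λ² + c_1·λ - det, where tr = trace, c_1 = sum of the principal 2×2 minors, det = det(Sigma):
  tr = 5 + 3 + 3 = 11,
  c_1 = (5·3 - (2)²) + (5·3 - (2)²) + (3·3 - (0)²) = 11 + 11 + 9 = 31,
  det = 5·(3·3 - (0)²) - (2)·((2)·3 - (0)·(2)) + (2)·((2)·(0) - 3·(2)) = 5·(9) - (2)·(6) + (2)·(-6) = 21.
  So p(λ) = λ³ - 11λ² + 31λ - 21.
Step 2 — look for an integer root (rational root theorem: any rational root is an integer divisor of 21). Testing λ = 1:
  p(1) = 1 - 11 + 31 - 21 = 0  ✓
  Dividing out (λ - 1): p(λ) = (λ - 1)(λ² - 10λ + 21).
Step 3 — remaining eigenvalues from the quadratic λ² - 10λ + 21 = 0:
  Δ = 10² - 4·21 = 100 - 84 = 16,  λ = (10 ± √16)/2 = (10 ± 4)/2 = 7 or 3.
  Sorted: λ_1 = 7,  λ_2 = 3,  λ_3 = 1  (check: sum = 11 = tr ✓).

Step 4 — unit eigenvector for λ_1 = 7: v spans the null space of (Sigma - λ_1 I), whose rows are
  r_1 = (-2, 2, 2),  r_2 = (2, -4, 0),  r_3 = (2, 0, -4).
  v is orthogonal to every row, so take v ∝ r_1 × r_2 = ((2)·(0) - (2)·(-4), (2)·(2) - (-2)·(0), (-2)·(-4) - (2)·(2)) = (8, 4, 4).
  Rescale (divide by 4): u = (2, 1, 1).
  ||u|| = √((2)² + (1)² + (1)²) = √(6) ≈ 2.4495,  v_1 = u/||u|| ≈ (0.8165, 0.4082, 0.4082) (||v_1|| = 1).

λ_1 = 7,  λ_2 = 3,  λ_3 = 1;  v_1 ≈ (0.8165, 0.4082, 0.4082)


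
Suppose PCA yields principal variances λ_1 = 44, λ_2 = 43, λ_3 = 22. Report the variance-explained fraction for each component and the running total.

Step 1 — total variance = trace(Sigma) = Σ λ_i = 44 + 43 + 22 = 109.

Step 2 — fraction explained by component i = λ_i / Σ λ:
  PC1: 44/109 = 0.4037
  PC2: 43/109 = 0.3945
  PC3: 22/109 = 0.2018

Step 3 — cumulative fraction after k components = (λ_1 + ... + λ_k) / Σ λ:
  k = 1: 44/109 = 0.4037
  k = 2: (44 + 43)/109 = 87/109 = 0.7982
  k = 3: (44 + 43 + 22)/109 = 109/109 = 1

Summary (fraction, with percent):

explained: PC1 0.4037 (40.37%), PC2 0.3945 (39.45%), PC3 0.2018 (20.18%);  cumulative: 0.4037, 0.7982, 1


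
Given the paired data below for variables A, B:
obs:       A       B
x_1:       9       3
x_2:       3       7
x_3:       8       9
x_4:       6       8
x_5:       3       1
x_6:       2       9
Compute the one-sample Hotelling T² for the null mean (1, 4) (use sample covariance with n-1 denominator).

Step 1 — sample mean vector:
  mean(A) = (9 + 3 + 8 + 6 + 3 + 2) / 6 = 31/6 = 5.1667
  mean(B) = (3 + 7 + 9 + 8 + 1 + 9) / 6 = 37/6 = 6.1667
  x̄ = (5.1667, 6.1667),  deviation x̄ - mu_0 = (5.1667, 6.1667) - (1, 4) = (4.1667, 2.1667).

Step 2 — sample covariance matrix, S[i,j] = (1/(n-1)) · Σ_k (x_{k,i} - mean_i) · (x_{k,j} - mean_j), divisor n-1 = 5:
  S[A,A] = ((3.8333)·(3.8333) + (-2.1667)·(-2.1667) + (2.8333)·(2.8333) + (0.8333)·(0.8333) + (-2.1667)·(-2.1667) + (-3.1667)·(-3.1667)) / 5 = 42.8333/5 = 8.5667
  S[A,B] = ((3.8333)·(-3.1667) + (-2.1667)·(0.8333) + (2.8333)·(2.8333) + (0.8333)·(1.8333) + (-2.1667)·(-5.1667) + (-3.1667)·(2.8333)) / 5 = -2.1667/5 = -0.4333
  S[B,B] = ((-3.1667)·(-3.1667) + (0.8333)·(0.8333) + (2.8333)·(2.8333) + (1.8333)·(1.8333) + (-5.1667)·(-5.1667) + (2.8333)·(2.8333)) / 5 = 56.8333/5 = 11.3667
  S = [[8.5667, -0.4333],
 [-0.4333, 11.3667]].

Step 3 — invert S. det(S) = 8.5667·11.3667 - (-0.4333)² = 97.1867.
  S^{-1} = (1/det) · [[d, -b], [-b, a]] = [[0.117, 0.0045],
 [0.0045, 0.0881]].

Step 4 — quadratic form (x̄ - mu_0)^T · S^{-1} · (x̄ - mu_0):
  S^{-1} · (x̄ - mu_0) = (0.497, 0.2096),
  (x̄ - mu_0)^T · [...] = (4.1667)·(0.497) + (2.1667)·(0.2096) = 2.5248.

Step 5 — scale by n: T² = 6 · 2.5248 = 15.1489.

T² ≈ 15.1489


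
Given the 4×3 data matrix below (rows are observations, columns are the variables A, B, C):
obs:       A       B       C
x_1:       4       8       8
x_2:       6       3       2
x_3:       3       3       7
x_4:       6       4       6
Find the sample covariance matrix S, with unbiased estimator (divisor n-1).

Step 1 — column means:
  mean(A) = (4 + 6 + 3 + 6) / 4 = 19/4 = 4.75
  mean(B) = (8 + 3 + 3 + 4) / 4 = 18/4 = 4.5
  mean(C) = (8 + 2 + 7 + 6) / 4 = 23/4 = 5.75

Step 2 — sample covariance S[i,j] = (1/(n-1)) · Σ_k (x_{k,i} - mean_i) · (x_{k,j} - mean_j), with n-1 = 3.
  S[A,A] = ((-0.75)·(-0.75) + (1.25)·(1.25) + (-1.75)·(-1.75) + (1.25)·(1.25)) / 3 = 6.75/3 = 2.25
  S[A,B] = ((-0.75)·(3.5) + (1.25)·(-1.5) + (-1.75)·(-1.5) + (1.25)·(-0.5)) / 3 = -2.5/3 = -0.8333
  S[A,C] = ((-0.75)·(2.25) + (1.25)·(-3.75) + (-1.75)·(1.25) + (1.25)·(0.25)) / 3 = -8.25/3 = -2.75
  S[B,B] = ((3.5)·(3.5) + (-1.5)·(-1.5) + (-1.5)·(-1.5) + (-0.5)·(-0.5)) / 3 = 17/3 = 5.6667
  S[B,C] = ((3.5)·(2.25) + (-1.5)·(-3.75) + (-1.5)·(1.25) + (-0.5)·(0.25)) / 3 = 11.5/3 = 3.8333
  S[C,C] = ((2.25)·(2.25) + (-3.75)·(-3.75) + (1.25)·(1.25) + (0.25)·(0.25)) / 3 = 20.75/3 = 6.9167

S is symmetric (S[j,i] = S[i,j]). Assembling:

S = [[2.25, -0.8333, -2.75],
 [-0.8333, 5.6667, 3.8333],
 [-2.75, 3.8333, 6.9167]]


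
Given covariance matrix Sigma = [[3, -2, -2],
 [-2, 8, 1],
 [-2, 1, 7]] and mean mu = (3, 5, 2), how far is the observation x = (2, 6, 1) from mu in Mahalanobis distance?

Step 1 — centre the observation: (x - mu) = (-1, 1, -1).

Step 2 — invert Sigma (cofactor / det for 3×3, or solve directly):
  Sigma^{-1} = [[0.4867, 0.1062, 0.1239],
 [0.1062, 0.1504, 0.0088],
 [0.1239, 0.0088, 0.177]].

Step 3 — form the quadratic (x - mu)^T · Sigma^{-1} · (x - mu):
  Sigma^{-1} · (x - mu) = (-0.5044, 0.0354, -0.292).
  (x - mu)^T · [Sigma^{-1} · (x - mu)] = (-1)·(-0.5044) + (1)·(0.0354) + (-1)·(-0.292) = 0.8319.

Step 4 — take square root: d = √(0.8319) ≈ 0.9121.

d(x, mu) = √(0.8319) ≈ 0.9121


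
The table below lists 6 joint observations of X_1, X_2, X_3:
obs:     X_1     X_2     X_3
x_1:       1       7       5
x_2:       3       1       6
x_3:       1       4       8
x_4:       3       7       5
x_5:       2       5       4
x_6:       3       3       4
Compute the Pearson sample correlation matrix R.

Step 1 — column means:
  mean(X_1) = (1 + 3 + 1 + 3 + 2 + 3) / 6 = 13/6 = 2.1667
  mean(X_2) = (7 + 1 + 4 + 7 + 5 + 3) / 6 = 27/6 = 4.5
  mean(X_3) = (5 + 6 + 8 + 5 + 4 + 4) / 6 = 32/6 = 5.3333

Step 2 — sample variances and covariances s[i,j] = (1/(n-1)) · Σ_k (x_{k,i} - mean_i) · (x_{k,j} - mean_j), with n-1 = 5:
  s[X_1,X_1] = ((-1.1667)·(-1.1667) + (0.8333)·(0.8333) + (-1.1667)·(-1.1667) + (0.8333)·(0.8333) + (-0.1667)·(-0.1667) + (0.8333)·(0.8333)) / 5 = 4.8333/5 = 0.9667
  s[X_1,X_2] = ((-1.1667)·(2.5) + (0.8333)·(-3.5) + (-1.1667)·(-0.5) + (0.8333)·(2.5) + (-0.1667)·(0.5) + (0.8333)·(-1.5)) / 5 = -4.5/5 = -0.9
  s[X_1,X_3] = ((-1.1667)·(-0.3333) + (0.8333)·(0.6667) + (-1.1667)·(2.6667) + (0.8333)·(-0.3333) + (-0.1667)·(-1.3333) + (0.8333)·(-1.3333)) / 5 = -3.3333/5 = -0.6667
  s[X_2,X_2] = ((2.5)·(2.5) + (-3.5)·(-3.5) + (-0.5)·(-0.5) + (2.5)·(2.5) + (0.5)·(0.5) + (-1.5)·(-1.5)) / 5 = 27.5/5 = 5.5
  s[X_2,X_3] = ((2.5)·(-0.3333) + (-3.5)·(0.6667) + (-0.5)·(2.6667) + (2.5)·(-0.3333) + (0.5)·(-1.3333) + (-1.5)·(-1.3333)) / 5 = -4/5 = -0.8
  s[X_3,X_3] = ((-0.3333)·(-0.3333) + (0.6667)·(0.6667) + (2.6667)·(2.6667) + (-0.3333)·(-0.3333) + (-1.3333)·(-1.3333) + (-1.3333)·(-1.3333)) / 5 = 11.3333/5 = 2.2667
  Sample standard deviations s_i = √(s[i,i]):
  s(X_1) = √(0.9667) = 0.9832
  s(X_2) = √(5.5) = 2.3452
  s(X_3) = √(2.2667) = 1.5055

Step 3 — r_{ij} = s_{ij} / (s_i · s_j):
  r[X_1,X_1] = 1 (diagonal).
  r[X_1,X_2] = -0.9 / (0.9832 · 2.3452) = -0.9 / 2.3058 = -0.3903
  r[X_1,X_3] = -0.6667 / (0.9832 · 1.5055) = -0.6667 / 1.4802 = -0.4504
  r[X_2,X_2] = 1 (diagonal).
  r[X_2,X_3] = -0.8 / (2.3452 · 1.5055) = -0.8 / 3.5308 = -0.2266
  r[X_3,X_3] = 1 (diagonal).

R is symmetric with unit diagonal. Assembling:

R = [[1, -0.3903, -0.4504],
 [-0.3903, 1, -0.2266],
 [-0.4504, -0.2266, 1]]


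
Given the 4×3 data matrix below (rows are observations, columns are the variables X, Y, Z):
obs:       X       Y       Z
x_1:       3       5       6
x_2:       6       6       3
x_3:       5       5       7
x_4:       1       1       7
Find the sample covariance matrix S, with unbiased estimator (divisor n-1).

Step 1 — column means:
  mean(X) = (3 + 6 + 5 + 1) / 4 = 15/4 = 3.75
  mean(Y) = (5 + 6 + 5 + 1) / 4 = 17/4 = 4.25
  mean(Z) = (6 + 3 + 7 + 7) / 4 = 23/4 = 5.75

Step 2 — sample covariance S[i,j] = (1/(n-1)) · Σ_k (x_{k,i} - mean_i) · (x_{k,j} - mean_j), with n-1 = 3.
  S[X,X] = ((-0.75)·(-0.75) + (2.25)·(2.25) + (1.25)·(1.25) + (-2.75)·(-2.75)) / 3 = 14.75/3 = 4.9167
  S[X,Y] = ((-0.75)·(0.75) + (2.25)·(1.75) + (1.25)·(0.75) + (-2.75)·(-3.25)) / 3 = 13.25/3 = 4.4167
  S[X,Z] = ((-0.75)·(0.25) + (2.25)·(-2.75) + (1.25)·(1.25) + (-2.75)·(1.25)) / 3 = -8.25/3 = -2.75
  S[Y,Y] = ((0.75)·(0.75) + (1.75)·(1.75) + (0.75)·(0.75) + (-3.25)·(-3.25)) / 3 = 14.75/3 = 4.9167
  S[Y,Z] = ((0.75)·(0.25) + (1.75)·(-2.75) + (0.75)·(1.25) + (-3.25)·(1.25)) / 3 = -7.75/3 = -2.5833
  S[Z,Z] = ((0.25)·(0.25) + (-2.75)·(-2.75) + (1.25)·(1.25) + (1.25)·(1.25)) / 3 = 10.75/3 = 3.5833

S is symmetric (S[j,i] = S[i,j]). Assembling:

S = [[4.9167, 4.4167, -2.75],
 [4.4167, 4.9167, -2.5833],
 [-2.75, -2.5833, 3.5833]]


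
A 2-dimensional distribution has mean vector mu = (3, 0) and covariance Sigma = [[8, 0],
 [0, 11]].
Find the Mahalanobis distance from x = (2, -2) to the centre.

Step 1 — centre the observation: (x - mu) = (-1, -2).

Step 2 — invert Sigma. det(Sigma) = 8·11 - (0)² = 88.
  Sigma^{-1} = (1/det) · [[d, -b], [-b, a]] = [[0.125, 0],
 [0, 0.0909]].

Step 3 — form the quadratic (x - mu)^T · Sigma^{-1} · (x - mu):
  Sigma^{-1} · (x - mu) = (-0.125, -0.1818).
  (x - mu)^T · [Sigma^{-1} · (x - mu)] = (-1)·(-0.125) + (-2)·(-0.1818) = 0.4886.

Step 4 — take square root: d = √(0.4886) ≈ 0.699.

d(x, mu) = √(0.4886) ≈ 0.699


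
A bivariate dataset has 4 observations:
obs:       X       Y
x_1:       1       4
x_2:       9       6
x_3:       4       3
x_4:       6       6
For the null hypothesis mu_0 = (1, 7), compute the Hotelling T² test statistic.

Step 1 — sample mean vector:
  mean(X) = (1 + 9 + 4 + 6) / 4 = 20/4 = 5
  mean(Y) = (4 + 6 + 3 + 6) / 4 = 19/4 = 4.75
  x̄ = (5, 4.75),  deviation x̄ - mu_0 = (5, 4.75) - (1, 7) = (4, -2.25).

Step 2 — sample covariance matrix, S[i,j] = (1/(n-1)) · Σ_k (x_{k,i} - mean_i) · (x_{k,j} - mean_j), divisor n-1 = 3:
  S[X,X] = ((-4)·(-4) + (4)·(4) + (-1)·(-1) + (1)·(1)) / 3 = 34/3 = 11.3333
  S[X,Y] = ((-4)·(-0.75) + (4)·(1.25) + (-1)·(-1.75) + (1)·(1.25)) / 3 = 11/3 = 3.6667
  S[Y,Y] = ((-0.75)·(-0.75) + (1.25)·(1.25) + (-1.75)·(-1.75) + (1.25)·(1.25)) / 3 = 6.75/3 = 2.25
  S = [[11.3333, 3.6667],
 [3.6667, 2.25]].

Step 3 — invert S. det(S) = 11.3333·2.25 - (3.6667)² = 12.0556.
  S^{-1} = (1/det) · [[d, -b], [-b, a]] = [[0.1866, -0.3041],
 [-0.3041, 0.9401]].

Step 4 — quadratic form (x̄ - mu_0)^T · S^{-1} · (x̄ - mu_0):
  S^{-1} · (x̄ - mu_0) = (1.4309, -3.3318),
  (x̄ - mu_0)^T · [...] = (4)·(1.4309) + (-2.25)·(-3.3318) = 13.22.

Step 5 — scale by n: T² = 4 · 13.22 = 52.8802.

T² ≈ 52.8802


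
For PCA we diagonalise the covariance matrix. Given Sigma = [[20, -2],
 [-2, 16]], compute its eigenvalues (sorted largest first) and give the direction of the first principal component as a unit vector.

Step 1 — characteristic polynomial of 2×2 Sigma:
  det(Sigma - λI) = λ² - trace · λ + det = 0.
  trace = 20 + 16 = 36, det = 20·16 - (-2)² = 316.
Step 2 — discriminant:
  Δ = trace² - 4·det = 1296 - 1264 = 32.
Step 3 — eigenvalues:
  λ = (trace ± √Δ)/2 = (36 ± 5.6569)/2,
  λ_1 = 20.8284,  λ_2 = 15.1716.

Step 4 — unit eigenvector for λ_1: solve (Sigma - λ_1 I)v = 0. First row:
  (20 - 20.8284)·v_x + (-2)·v_y = 0, i.e. (-0.8284)·v_x + (-2)·v_y = 0,
  so v ∝ (b, λ_1 - a) = (-2, 0.8284); multiply by -1 so the first entry is positive: u = (2, -0.8284).
  ||u|| = √((2)² + (-0.8284)²) = √(4.6863) ≈ 2.1648,
  v_1 = u/||u|| ≈ (0.9239, -0.3827) (||v_1|| = 1).

λ_1 = 20.8284,  λ_2 = 15.1716;  v_1 ≈ (0.9239, -0.3827)


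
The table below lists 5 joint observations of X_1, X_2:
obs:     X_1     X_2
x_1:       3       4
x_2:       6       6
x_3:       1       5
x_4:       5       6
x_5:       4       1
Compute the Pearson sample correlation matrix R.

Step 1 — column means:
  mean(X_1) = (3 + 6 + 1 + 5 + 4) / 5 = 19/5 = 3.8
  mean(X_2) = (4 + 6 + 5 + 6 + 1) / 5 = 22/5 = 4.4

Step 2 — sample variances and covariances s[i,j] = (1/(n-1)) · Σ_k (x_{k,i} - mean_i) · (x_{k,j} - mean_j), with n-1 = 4:
  s[X_1,X_1] = ((-0.8)·(-0.8) + (2.2)·(2.2) + (-2.8)·(-2.8) + (1.2)·(1.2) + (0.2)·(0.2)) / 4 = 14.8/4 = 3.7
  s[X_1,X_2] = ((-0.8)·(-0.4) + (2.2)·(1.6) + (-2.8)·(0.6) + (1.2)·(1.6) + (0.2)·(-3.4)) / 4 = 3.4/4 = 0.85
  s[X_2,X_2] = ((-0.4)·(-0.4) + (1.6)·(1.6) + (0.6)·(0.6) + (1.6)·(1.6) + (-3.4)·(-3.4)) / 4 = 17.2/4 = 4.3
  Sample standard deviations s_i = √(s[i,i]):
  s(X_1) = √(3.7) = 1.9235
  s(X_2) = √(4.3) = 2.0736

Step 3 — r_{ij} = s_{ij} / (s_i · s_j):
  r[X_1,X_1] = 1 (diagonal).
  r[X_1,X_2] = 0.85 / (1.9235 · 2.0736) = 0.85 / 3.9887 = 0.2131
  r[X_2,X_2] = 1 (diagonal).

R is symmetric with unit diagonal. Assembling:

R = [[1, 0.2131],
 [0.2131, 1]]


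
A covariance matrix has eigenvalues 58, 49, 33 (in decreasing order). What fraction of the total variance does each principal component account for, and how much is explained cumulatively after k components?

Step 1 — total variance = trace(Sigma) = Σ λ_i = 58 + 49 + 33 = 140.

Step 2 — fraction explained by component i = λ_i / Σ λ:
  PC1: 58/140 = 0.4143
  PC2: 49/140 = 0.35
  PC3: 33/140 = 0.2357

Step 3 — cumulative fraction after k components = (λ_1 + ... + λ_k) / Σ λ:
  k = 1: 58/140 = 0.4143
  k = 2: (58 + 49)/140 = 107/140 = 0.7643
  k = 3: (58 + 49 + 33)/140 = 140/140 = 1

Summary (fraction, with percent):

explained: PC1 0.4143 (41.43%), PC2 0.35 (35%), PC3 0.2357 (23.57%);  cumulative: 0.4143, 0.7643, 1


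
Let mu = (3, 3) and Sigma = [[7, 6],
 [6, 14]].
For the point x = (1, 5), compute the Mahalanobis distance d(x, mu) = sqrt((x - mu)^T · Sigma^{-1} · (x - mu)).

Step 1 — centre the observation: (x - mu) = (-2, 2).

Step 2 — invert Sigma. det(Sigma) = 7·14 - (6)² = 62.
  Sigma^{-1} = (1/det) · [[d, -b], [-b, a]] = [[0.2258, -0.0968],
 [-0.0968, 0.1129]].

Step 3 — form the quadratic (x - mu)^T · Sigma^{-1} · (x - mu):
  Sigma^{-1} · (x - mu) = (-0.6452, 0.4194).
  (x - mu)^T · [Sigma^{-1} · (x - mu)] = (-2)·(-0.6452) + (2)·(0.4194) = 2.129.

Step 4 — take square root: d = √(2.129) ≈ 1.4591.

d(x, mu) = √(2.129) ≈ 1.4591


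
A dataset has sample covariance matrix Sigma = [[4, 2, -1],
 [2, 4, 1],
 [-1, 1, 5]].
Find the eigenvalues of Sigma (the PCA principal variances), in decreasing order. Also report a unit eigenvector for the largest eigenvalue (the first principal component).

Step 1 — characteristic polynomial p(λ) = det(λI - Sigma) = λ³ - tr·λ² + c_1·λ - det, where tr = trace, c_1 = sum of the principal 2×2 minors, det = det(Sigma):
  tr = 4 + 4 + 5 = 13,
  c_1 = (4·4 - (2)²) + (4·5 - (-1)²) + (4·5 - (1)²) = 12 + 19 + 19 = 50,
  det = 4·(4·5 - (1)²) - (2)·((2)·5 - (1)·(-1)) + (-1)·((2)·(1) - 4·(-1)) = 4·(19) - (2)·(11) + (-1)·(6) = 48.
  So p(λ) = λ³ - 13λ² + 50λ - 48.
Step 2 — look for an integer root (rational root theorem: any rational root is an integer divisor of 48). Testing λ = 6:
  p(6) = 216 - 468 + 300 - 48 = 0  ✓
  Dividing out (λ - 6): p(λ) = (λ - 6)(λ² - 7λ + 8).
Step 3 — remaining eigenvalues from the quadratic λ² - 7λ + 8 = 0:
  Δ = 7² - 4·8 = 49 - 32 = 17,  λ = (7 ± √17)/2 = (7 ± 4.1231)/2 ≈ 5.5616 or 1.4384.
  Sorted: λ_1 = 6,  λ_2 = 5.5616,  λ_3 = 1.4384  (check: sum = 13 = tr ✓).

Step 4 — unit eigenvector for λ_1 = 6: v spans the null space of (Sigma - λ_1 I), whose rows are
  r_1 = (-2, 2, -1),  r_2 = (2, -2, 1),  r_3 = (-1, 1, -1).
  v is orthogonal to every row, so take v ∝ r_1 × r_3 = ((2)·(-1) - (-1)·(1), (-1)·(-1) - (-2)·(-1), (-2)·(1) - (2)·(-1)) = (-1, -1, 0).
  Rescale (multiply by -1 so the first nonzero entry is positive): u = (1, 1, 0).
  ||u|| = √((1)² + (1)² + (0)²) = √(2) ≈ 1.4142,  v_1 = u/||u|| ≈ (0.7071, 0.7071, 0) (||v_1|| = 1).

λ_1 = 6,  λ_2 = 5.5616,  λ_3 = 1.4384;  v_1 ≈ (0.7071, 0.7071, 0)


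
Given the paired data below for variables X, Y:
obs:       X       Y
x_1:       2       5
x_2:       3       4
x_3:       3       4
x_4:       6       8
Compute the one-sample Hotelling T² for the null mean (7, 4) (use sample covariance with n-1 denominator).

Step 1 — sample mean vector:
  mean(X) = (2 + 3 + 3 + 6) / 4 = 14/4 = 3.5
  mean(Y) = (5 + 4 + 4 + 8) / 4 = 21/4 = 5.25
  x̄ = (3.5, 5.25),  deviation x̄ - mu_0 = (3.5, 5.25) - (7, 4) = (-3.5, 1.25).

Step 2 — sample covariance matrix, S[i,j] = (1/(n-1)) · Σ_k (x_{k,i} - mean_i) · (x_{k,j} - mean_j), divisor n-1 = 3:
  S[X,X] = ((-1.5)·(-1.5) + (-0.5)·(-0.5) + (-0.5)·(-0.5) + (2.5)·(2.5)) / 3 = 9/3 = 3
  S[X,Y] = ((-1.5)·(-0.25) + (-0.5)·(-1.25) + (-0.5)·(-1.25) + (2.5)·(2.75)) / 3 = 8.5/3 = 2.8333
  S[Y,Y] = ((-0.25)·(-0.25) + (-1.25)·(-1.25) + (-1.25)·(-1.25) + (2.75)·(2.75)) / 3 = 10.75/3 = 3.5833
  S = [[3, 2.8333],
 [2.8333, 3.5833]].

Step 3 — invert S. det(S) = 3·3.5833 - (2.8333)² = 2.7222.
  S^{-1} = (1/det) · [[d, -b], [-b, a]] = [[1.3163, -1.0408],
 [-1.0408, 1.102]].

Step 4 — quadratic form (x̄ - mu_0)^T · S^{-1} · (x̄ - mu_0):
  S^{-1} · (x̄ - mu_0) = (-5.9082, 5.0204),
  (x̄ - mu_0)^T · [...] = (-3.5)·(-5.9082) + (1.25)·(5.0204) = 26.9541.

Step 5 — scale by n: T² = 4 · 26.9541 = 107.8163.

T² ≈ 107.8163


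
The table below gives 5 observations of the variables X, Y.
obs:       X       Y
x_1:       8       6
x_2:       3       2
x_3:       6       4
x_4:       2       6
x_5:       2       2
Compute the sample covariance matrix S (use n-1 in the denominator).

Step 1 — column means:
  mean(X) = (8 + 3 + 6 + 2 + 2) / 5 = 21/5 = 4.2
  mean(Y) = (6 + 2 + 4 + 6 + 2) / 5 = 20/5 = 4

Step 2 — sample covariance S[i,j] = (1/(n-1)) · Σ_k (x_{k,i} - mean_i) · (x_{k,j} - mean_j), with n-1 = 4.
  S[X,X] = ((3.8)·(3.8) + (-1.2)·(-1.2) + (1.8)·(1.8) + (-2.2)·(-2.2) + (-2.2)·(-2.2)) / 4 = 28.8/4 = 7.2
  S[X,Y] = ((3.8)·(2) + (-1.2)·(-2) + (1.8)·(0) + (-2.2)·(2) + (-2.2)·(-2)) / 4 = 10/4 = 2.5
  S[Y,Y] = ((2)·(2) + (-2)·(-2) + (0)·(0) + (2)·(2) + (-2)·(-2)) / 4 = 16/4 = 4

S is symmetric (S[j,i] = S[i,j]). Assembling:

S = [[7.2, 2.5],
 [2.5, 4]]


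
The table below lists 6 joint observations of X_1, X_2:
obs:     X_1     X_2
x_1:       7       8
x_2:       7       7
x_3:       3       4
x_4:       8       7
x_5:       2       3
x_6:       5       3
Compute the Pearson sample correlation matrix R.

Step 1 — column means:
  mean(X_1) = (7 + 7 + 3 + 8 + 2 + 5) / 6 = 32/6 = 5.3333
  mean(X_2) = (8 + 7 + 4 + 7 + 3 + 3) / 6 = 32/6 = 5.3333

Step 2 — sample variances and covariances s[i,j] = (1/(n-1)) · Σ_k (x_{k,i} - mean_i) · (x_{k,j} - mean_j), with n-1 = 5:
  s[X_1,X_1] = ((1.6667)·(1.6667) + (1.6667)·(1.6667) + (-2.3333)·(-2.3333) + (2.6667)·(2.6667) + (-3.3333)·(-3.3333) + (-0.3333)·(-0.3333)) / 5 = 29.3333/5 = 5.8667
  s[X_1,X_2] = ((1.6667)·(2.6667) + (1.6667)·(1.6667) + (-2.3333)·(-1.3333) + (2.6667)·(1.6667) + (-3.3333)·(-2.3333) + (-0.3333)·(-2.3333)) / 5 = 23.3333/5 = 4.6667
  s[X_2,X_2] = ((2.6667)·(2.6667) + (1.6667)·(1.6667) + (-1.3333)·(-1.3333) + (1.6667)·(1.6667) + (-2.3333)·(-2.3333) + (-2.3333)·(-2.3333)) / 5 = 25.3333/5 = 5.0667
  Sample standard deviations s_i = √(s[i,i]):
  s(X_1) = √(5.8667) = 2.4221
  s(X_2) = √(5.0667) = 2.2509

Step 3 — r_{ij} = s_{ij} / (s_i · s_j):
  r[X_1,X_1] = 1 (diagonal).
  r[X_1,X_2] = 4.6667 / (2.4221 · 2.2509) = 4.6667 / 5.452 = 0.856
  r[X_2,X_2] = 1 (diagonal).

R is symmetric with unit diagonal. Assembling:

R = [[1, 0.856],
 [0.856, 1]]


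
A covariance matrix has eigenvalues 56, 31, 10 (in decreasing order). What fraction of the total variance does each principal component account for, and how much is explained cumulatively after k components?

Step 1 — total variance = trace(Sigma) = Σ λ_i = 56 + 31 + 10 = 97.

Step 2 — fraction explained by component i = λ_i / Σ λ:
  PC1: 56/97 = 0.5773
  PC2: 31/97 = 0.3196
  PC3: 10/97 = 0.1031

Step 3 — cumulative fraction after k components = (λ_1 + ... + λ_k) / Σ λ:
  k = 1: 56/97 = 0.5773
  k = 2: (56 + 31)/97 = 87/97 = 0.8969
  k = 3: (56 + 31 + 10)/97 = 97/97 = 1

Summary (fraction, with percent):

explained: PC1 0.5773 (57.73%), PC2 0.3196 (31.96%), PC3 0.1031 (10.31%);  cumulative: 0.5773, 0.8969, 1


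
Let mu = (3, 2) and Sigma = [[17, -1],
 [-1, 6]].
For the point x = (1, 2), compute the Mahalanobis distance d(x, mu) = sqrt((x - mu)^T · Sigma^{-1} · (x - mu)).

Step 1 — centre the observation: (x - mu) = (-2, 0).

Step 2 — invert Sigma. det(Sigma) = 17·6 - (-1)² = 101.
  Sigma^{-1} = (1/det) · [[d, -b], [-b, a]] = [[0.0594, 0.0099],
 [0.0099, 0.1683]].

Step 3 — form the quadratic (x - mu)^T · Sigma^{-1} · (x - mu):
  Sigma^{-1} · (x - mu) = (-0.1188, -0.0198).
  (x - mu)^T · [Sigma^{-1} · (x - mu)] = (-2)·(-0.1188) + (0)·(-0.0198) = 0.2376.

Step 4 — take square root: d = √(0.2376) ≈ 0.4875.

d(x, mu) = √(0.2376) ≈ 0.4875


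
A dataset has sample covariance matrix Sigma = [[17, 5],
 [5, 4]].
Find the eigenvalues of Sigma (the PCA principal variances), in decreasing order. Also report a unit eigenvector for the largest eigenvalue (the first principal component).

Step 1 — characteristic polynomial of 2×2 Sigma:
  det(Sigma - λI) = λ² - trace · λ + det = 0.
  trace = 17 + 4 = 21, det = 17·4 - (5)² = 43.
Step 2 — discriminant:
  Δ = trace² - 4·det = 441 - 172 = 269.
Step 3 — eigenvalues:
  λ = (trace ± √Δ)/2 = (21 ± 16.4012)/2,
  λ_1 = 18.7006,  λ_2 = 2.2994.

Step 4 — unit eigenvector for λ_1: solve (Sigma - λ_1 I)v = 0. First row:
  (17 - 18.7006)·v_x + (5)·v_y = 0, i.e. (-1.7006)·v_x + (5)·v_y = 0,
  so v ∝ (b, λ_1 - a) = (5, 1.7006) = u.
  ||u|| = √((5)² + (1.7006)²) = √(27.8921) ≈ 5.2813,
  v_1 = u/||u|| ≈ (0.9467, 0.322) (||v_1|| = 1).

λ_1 = 18.7006,  λ_2 = 2.2994;  v_1 ≈ (0.9467, 0.322)


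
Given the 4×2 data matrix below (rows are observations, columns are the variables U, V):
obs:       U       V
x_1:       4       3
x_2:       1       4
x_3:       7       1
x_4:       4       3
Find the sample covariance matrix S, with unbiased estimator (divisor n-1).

Step 1 — column means:
  mean(U) = (4 + 1 + 7 + 4) / 4 = 16/4 = 4
  mean(V) = (3 + 4 + 1 + 3) / 4 = 11/4 = 2.75

Step 2 — sample covariance S[i,j] = (1/(n-1)) · Σ_k (x_{k,i} - mean_i) · (x_{k,j} - mean_j), with n-1 = 3.
  S[U,U] = ((0)·(0) + (-3)·(-3) + (3)·(3) + (0)·(0)) / 3 = 18/3 = 6
  S[U,V] = ((0)·(0.25) + (-3)·(1.25) + (3)·(-1.75) + (0)·(0.25)) / 3 = -9/3 = -3
  S[V,V] = ((0.25)·(0.25) + (1.25)·(1.25) + (-1.75)·(-1.75) + (0.25)·(0.25)) / 3 = 4.75/3 = 1.5833

S is symmetric (S[j,i] = S[i,j]). Assembling:

S = [[6, -3],
 [-3, 1.5833]]


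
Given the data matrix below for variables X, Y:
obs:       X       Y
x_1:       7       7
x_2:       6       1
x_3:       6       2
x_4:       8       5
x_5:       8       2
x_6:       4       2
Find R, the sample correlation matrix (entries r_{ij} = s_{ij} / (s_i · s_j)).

Step 1 — column means:
  mean(X) = (7 + 6 + 6 + 8 + 8 + 4) / 6 = 39/6 = 6.5
  mean(Y) = (7 + 1 + 2 + 5 + 2 + 2) / 6 = 19/6 = 3.1667

Step 2 — sample variances and covariances s[i,j] = (1/(n-1)) · Σ_k (x_{k,i} - mean_i) · (x_{k,j} - mean_j), with n-1 = 5:
  s[X,X] = ((0.5)·(0.5) + (-0.5)·(-0.5) + (-0.5)·(-0.5) + (1.5)·(1.5) + (1.5)·(1.5) + (-2.5)·(-2.5)) / 5 = 11.5/5 = 2.3
  s[X,Y] = ((0.5)·(3.8333) + (-0.5)·(-2.1667) + (-0.5)·(-1.1667) + (1.5)·(1.8333) + (1.5)·(-1.1667) + (-2.5)·(-1.1667)) / 5 = 7.5/5 = 1.5
  s[Y,Y] = ((3.8333)·(3.8333) + (-2.1667)·(-2.1667) + (-1.1667)·(-1.1667) + (1.8333)·(1.8333) + (-1.1667)·(-1.1667) + (-1.1667)·(-1.1667)) / 5 = 26.8333/5 = 5.3667
  Sample standard deviations s_i = √(s[i,i]):
  s(X) = √(2.3) = 1.5166
  s(Y) = √(5.3667) = 2.3166

Step 3 — r_{ij} = s_{ij} / (s_i · s_j):
  r[X,X] = 1 (diagonal).
  r[X,Y] = 1.5 / (1.5166 · 2.3166) = 1.5 / 3.5133 = 0.4269
  r[Y,Y] = 1 (diagonal).

R is symmetric with unit diagonal. Assembling:

R = [[1, 0.4269],
 [0.4269, 1]]


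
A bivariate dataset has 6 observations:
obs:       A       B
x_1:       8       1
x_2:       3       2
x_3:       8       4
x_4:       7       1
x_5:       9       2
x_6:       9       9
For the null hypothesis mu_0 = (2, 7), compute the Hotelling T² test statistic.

Step 1 — sample mean vector:
  mean(A) = (8 + 3 + 8 + 7 + 9 + 9) / 6 = 44/6 = 7.3333
  mean(B) = (1 + 2 + 4 + 1 + 2 + 9) / 6 = 19/6 = 3.1667
  x̄ = (7.3333, 3.1667),  deviation x̄ - mu_0 = (7.3333, 3.1667) - (2, 7) = (5.3333, -3.8333).

Step 2 — sample covariance matrix, S[i,j] = (1/(n-1)) · Σ_k (x_{k,i} - mean_i) · (x_{k,j} - mean_j), divisor n-1 = 5:
  S[A,A] = ((0.6667)·(0.6667) + (-4.3333)·(-4.3333) + (0.6667)·(0.6667) + (-0.3333)·(-0.3333) + (1.6667)·(1.6667) + (1.6667)·(1.6667)) / 5 = 25.3333/5 = 5.0667
  S[A,B] = ((0.6667)·(-2.1667) + (-4.3333)·(-1.1667) + (0.6667)·(0.8333) + (-0.3333)·(-2.1667) + (1.6667)·(-1.1667) + (1.6667)·(5.8333)) / 5 = 12.6667/5 = 2.5333
  S[B,B] = ((-2.1667)·(-2.1667) + (-1.1667)·(-1.1667) + (0.8333)·(0.8333) + (-2.1667)·(-2.1667) + (-1.1667)·(-1.1667) + (5.8333)·(5.8333)) / 5 = 46.8333/5 = 9.3667
  S = [[5.0667, 2.5333],
 [2.5333, 9.3667]].

Step 3 — invert S. det(S) = 5.0667·9.3667 - (2.5333)² = 41.04.
  S^{-1} = (1/det) · [[d, -b], [-b, a]] = [[0.2282, -0.0617],
 [-0.0617, 0.1235]].

Step 4 — quadratic form (x̄ - mu_0)^T · S^{-1} · (x̄ - mu_0):
  S^{-1} · (x̄ - mu_0) = (1.4539, -0.8025),
  (x̄ - mu_0)^T · [...] = (5.3333)·(1.4539) + (-3.8333)·(-0.8025) = 10.8301.

Step 5 — scale by n: T² = 6 · 10.8301 = 64.9805.

T² ≈ 64.9805


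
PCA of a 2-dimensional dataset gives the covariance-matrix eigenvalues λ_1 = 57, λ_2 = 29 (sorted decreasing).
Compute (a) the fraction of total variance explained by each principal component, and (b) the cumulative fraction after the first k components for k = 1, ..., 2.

Step 1 — total variance = trace(Sigma) = Σ λ_i = 57 + 29 = 86.

Step 2 — fraction explained by component i = λ_i / Σ λ:
  PC1: 57/86 = 0.6628
  PC2: 29/86 = 0.3372

Step 3 — cumulative fraction after k components = (λ_1 + ... + λ_k) / Σ λ:
  k = 1: 57/86 = 0.6628
  k = 2: (57 + 29)/86 = 86/86 = 1

Summary (fraction, with percent):

explained: PC1 0.6628 (66.28%), PC2 0.3372 (33.72%);  cumulative: 0.6628, 1


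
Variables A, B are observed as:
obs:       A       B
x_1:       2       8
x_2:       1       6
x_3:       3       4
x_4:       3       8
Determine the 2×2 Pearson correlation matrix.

Step 1 — column means:
  mean(A) = (2 + 1 + 3 + 3) / 4 = 9/4 = 2.25
  mean(B) = (8 + 6 + 4 + 8) / 4 = 26/4 = 6.5

Step 2 — sample variances and covariances s[i,j] = (1/(n-1)) · Σ_k (x_{k,i} - mean_i) · (x_{k,j} - mean_j), with n-1 = 3:
  s[A,A] = ((-0.25)·(-0.25) + (-1.25)·(-1.25) + (0.75)·(0.75) + (0.75)·(0.75)) / 3 = 2.75/3 = 0.9167
  s[A,B] = ((-0.25)·(1.5) + (-1.25)·(-0.5) + (0.75)·(-2.5) + (0.75)·(1.5)) / 3 = -0.5/3 = -0.1667
  s[B,B] = ((1.5)·(1.5) + (-0.5)·(-0.5) + (-2.5)·(-2.5) + (1.5)·(1.5)) / 3 = 11/3 = 3.6667
  Sample standard deviations s_i = √(s[i,i]):
  s(A) = √(0.9167) = 0.9574
  s(B) = √(3.6667) = 1.9149

Step 3 — r_{ij} = s_{ij} / (s_i · s_j):
  r[A,A] = 1 (diagonal).
  r[A,B] = -0.1667 / (0.9574 · 1.9149) = -0.1667 / 1.8333 = -0.0909
  r[B,B] = 1 (diagonal).

R is symmetric with unit diagonal. Assembling:

R = [[1, -0.0909],
 [-0.0909, 1]]


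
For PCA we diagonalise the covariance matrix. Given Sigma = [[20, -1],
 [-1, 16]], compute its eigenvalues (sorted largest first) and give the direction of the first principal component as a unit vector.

Step 1 — characteristic polynomial of 2×2 Sigma:
  det(Sigma - λI) = λ² - trace · λ + det = 0.
  trace = 20 + 16 = 36, det = 20·16 - (-1)² = 319.
Step 2 — discriminant:
  Δ = trace² - 4·det = 1296 - 1276 = 20.
Step 3 — eigenvalues:
  λ = (trace ± √Δ)/2 = (36 ± 4.4721)/2,
  λ_1 = 20.2361,  λ_2 = 15.7639.

Step 4 — unit eigenvector for λ_1: solve (Sigma - λ_1 I)v = 0. First row:
  (20 - 20.2361)·v_x + (-1)·v_y = 0, i.e. (-0.2361)·v_x + (-1)·v_y = 0,
  so v ∝ (b, λ_1 - a) = (-1, 0.2361); multiply by -1 so the first entry is positive: u = (1, -0.2361).
  ||u|| = √((1)² + (-0.2361)²) = √(1.0557) ≈ 1.0275,
  v_1 = u/||u|| ≈ (0.9732, -0.2298) (||v_1|| = 1).

λ_1 = 20.2361,  λ_2 = 15.7639;  v_1 ≈ (0.9732, -0.2298)


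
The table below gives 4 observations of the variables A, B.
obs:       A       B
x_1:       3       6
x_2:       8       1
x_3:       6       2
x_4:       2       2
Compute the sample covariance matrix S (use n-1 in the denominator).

Step 1 — column means:
  mean(A) = (3 + 8 + 6 + 2) / 4 = 19/4 = 4.75
  mean(B) = (6 + 1 + 2 + 2) / 4 = 11/4 = 2.75

Step 2 — sample covariance S[i,j] = (1/(n-1)) · Σ_k (x_{k,i} - mean_i) · (x_{k,j} - mean_j), with n-1 = 3.
  S[A,A] = ((-1.75)·(-1.75) + (3.25)·(3.25) + (1.25)·(1.25) + (-2.75)·(-2.75)) / 3 = 22.75/3 = 7.5833
  S[A,B] = ((-1.75)·(3.25) + (3.25)·(-1.75) + (1.25)·(-0.75) + (-2.75)·(-0.75)) / 3 = -10.25/3 = -3.4167
  S[B,B] = ((3.25)·(3.25) + (-1.75)·(-1.75) + (-0.75)·(-0.75) + (-0.75)·(-0.75)) / 3 = 14.75/3 = 4.9167

S is symmetric (S[j,i] = S[i,j]). Assembling:

S = [[7.5833, -3.4167],
 [-3.4167, 4.9167]]


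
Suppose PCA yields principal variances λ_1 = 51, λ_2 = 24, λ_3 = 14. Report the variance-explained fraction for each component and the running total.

Step 1 — total variance = trace(Sigma) = Σ λ_i = 51 + 24 + 14 = 89.

Step 2 — fraction explained by component i = λ_i / Σ λ:
  PC1: 51/89 = 0.573
  PC2: 24/89 = 0.2697
  PC3: 14/89 = 0.1573

Step 3 — cumulative fraction after k components = (λ_1 + ... + λ_k) / Σ λ:
  k = 1: 51/89 = 0.573
  k = 2: (51 + 24)/89 = 75/89 = 0.8427
  k = 3: (51 + 24 + 14)/89 = 89/89 = 1

Summary (fraction, with percent):

explained: PC1 0.573 (57.3%), PC2 0.2697 (26.97%), PC3 0.1573 (15.73%);  cumulative: 0.573, 0.8427, 1


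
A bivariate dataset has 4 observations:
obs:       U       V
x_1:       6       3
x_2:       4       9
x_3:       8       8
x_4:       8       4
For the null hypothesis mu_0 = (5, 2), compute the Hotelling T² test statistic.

Step 1 — sample mean vector:
  mean(U) = (6 + 4 + 8 + 8) / 4 = 26/4 = 6.5
  mean(V) = (3 + 9 + 8 + 4) / 4 = 24/4 = 6
  x̄ = (6.5, 6),  deviation x̄ - mu_0 = (6.5, 6) - (5, 2) = (1.5, 4).

Step 2 — sample covariance matrix, S[i,j] = (1/(n-1)) · Σ_k (x_{k,i} - mean_i) · (x_{k,j} - mean_j), divisor n-1 = 3:
  S[U,U] = ((-0.5)·(-0.5) + (-2.5)·(-2.5) + (1.5)·(1.5) + (1.5)·(1.5)) / 3 = 11/3 = 3.6667
  S[U,V] = ((-0.5)·(-3) + (-2.5)·(3) + (1.5)·(2) + (1.5)·(-2)) / 3 = -6/3 = -2
  S[V,V] = ((-3)·(-3) + (3)·(3) + (2)·(2) + (-2)·(-2)) / 3 = 26/3 = 8.6667
  S = [[3.6667, -2],
 [-2, 8.6667]].

Step 3 — invert S. det(S) = 3.6667·8.6667 - (-2)² = 27.7778.
  S^{-1} = (1/det) · [[d, -b], [-b, a]] = [[0.312, 0.072],
 [0.072, 0.132]].

Step 4 — quadratic form (x̄ - mu_0)^T · S^{-1} · (x̄ - mu_0):
  S^{-1} · (x̄ - mu_0) = (0.756, 0.636),
  (x̄ - mu_0)^T · [...] = (1.5)·(0.756) + (4)·(0.636) = 3.678.

Step 5 — scale by n: T² = 4 · 3.678 = 14.712.

T² ≈ 14.712


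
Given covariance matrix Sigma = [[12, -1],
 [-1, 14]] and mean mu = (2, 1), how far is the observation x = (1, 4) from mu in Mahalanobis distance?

Step 1 — centre the observation: (x - mu) = (-1, 3).

Step 2 — invert Sigma. det(Sigma) = 12·14 - (-1)² = 167.
  Sigma^{-1} = (1/det) · [[d, -b], [-b, a]] = [[0.0838, 0.006],
 [0.006, 0.0719]].

Step 3 — form the quadratic (x - mu)^T · Sigma^{-1} · (x - mu):
  Sigma^{-1} · (x - mu) = (-0.0659, 0.2096).
  (x - mu)^T · [Sigma^{-1} · (x - mu)] = (-1)·(-0.0659) + (3)·(0.2096) = 0.6946.

Step 4 — take square root: d = √(0.6946) ≈ 0.8334.

d(x, mu) = √(0.6946) ≈ 0.8334


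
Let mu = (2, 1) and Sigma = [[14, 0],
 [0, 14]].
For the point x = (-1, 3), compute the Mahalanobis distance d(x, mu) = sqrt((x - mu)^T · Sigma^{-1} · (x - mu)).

Step 1 — centre the observation: (x - mu) = (-3, 2).

Step 2 — invert Sigma. det(Sigma) = 14·14 - (0)² = 196.
  Sigma^{-1} = (1/det) · [[d, -b], [-b, a]] = [[0.0714, 0],
 [0, 0.0714]].

Step 3 — form the quadratic (x - mu)^T · Sigma^{-1} · (x - mu):
  Sigma^{-1} · (x - mu) = (-0.2143, 0.1429).
  (x - mu)^T · [Sigma^{-1} · (x - mu)] = (-3)·(-0.2143) + (2)·(0.1429) = 0.9286.

Step 4 — take square root: d = √(0.9286) ≈ 0.9636.

d(x, mu) = √(0.9286) ≈ 0.9636


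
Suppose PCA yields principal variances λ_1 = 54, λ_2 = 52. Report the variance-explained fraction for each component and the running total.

Step 1 — total variance = trace(Sigma) = Σ λ_i = 54 + 52 = 106.

Step 2 — fraction explained by component i = λ_i / Σ λ:
  PC1: 54/106 = 0.5094
  PC2: 52/106 = 0.4906

Step 3 — cumulative fraction after k components = (λ_1 + ... + λ_k) / Σ λ:
  k = 1: 54/106 = 0.5094
  k = 2: (54 + 52)/106 = 106/106 = 1

Summary (fraction, with percent):

explained: PC1 0.5094 (50.94%), PC2 0.4906 (49.06%);  cumulative: 0.5094, 1
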